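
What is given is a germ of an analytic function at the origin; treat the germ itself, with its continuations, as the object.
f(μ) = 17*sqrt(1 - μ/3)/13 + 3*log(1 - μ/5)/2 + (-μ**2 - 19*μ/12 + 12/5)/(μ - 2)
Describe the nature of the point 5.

The point is a logarithmic branch point.

The term (3/2)*log(1 - μ/(5)) has argument 1 - 5/(5) = 0 at 5: a logarithmic (infinitely-sheeted) branch point; the remaining terms are analytic or single-valued there.


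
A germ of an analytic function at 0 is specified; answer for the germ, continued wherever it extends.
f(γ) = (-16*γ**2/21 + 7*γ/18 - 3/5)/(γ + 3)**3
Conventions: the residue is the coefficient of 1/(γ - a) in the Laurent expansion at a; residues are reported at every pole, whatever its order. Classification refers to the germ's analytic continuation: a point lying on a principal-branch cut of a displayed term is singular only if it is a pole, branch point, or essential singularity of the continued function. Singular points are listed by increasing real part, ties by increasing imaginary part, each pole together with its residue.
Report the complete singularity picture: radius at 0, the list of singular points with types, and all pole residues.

Denominator factor (γ + 3)^3: pole of order 3 at -3, modulus 3.
The radius of convergence is the smallest modulus among the singular points: 3.
At the order-3 pole -3 set g(γ) = (γ - (-3))^3*f(γ) = -16*γ**2/21 + 7*γ/18 - 3/5.
Order-3 pole: residue = g''(a)/2; g''(-3) = -32/21, so the residue is -16/21.

Radius of convergence at 0: 3.
At -3: a pole of order 3; residue -16/21.


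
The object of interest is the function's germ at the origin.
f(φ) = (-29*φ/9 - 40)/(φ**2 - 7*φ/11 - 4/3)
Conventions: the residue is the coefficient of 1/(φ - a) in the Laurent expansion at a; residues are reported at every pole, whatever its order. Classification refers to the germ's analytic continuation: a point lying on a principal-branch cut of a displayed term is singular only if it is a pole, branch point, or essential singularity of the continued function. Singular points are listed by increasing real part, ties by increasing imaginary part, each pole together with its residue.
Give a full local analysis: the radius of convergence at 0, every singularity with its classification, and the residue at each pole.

Denominator factor (φ**2 - 7*φ/11 - 4/3): discriminant 2083/363, real irrational roots 7/22 + (1/66)*sqrt(6249) and 7/22 - (1/66)*sqrt(6249); poles of order 1, moduli 7/22 + (1/66)*sqrt(6249) and -7/22 + (1/66)*sqrt(6249).
The radius of convergence is the smallest modulus among the singular points: -7/22 + (1/66)*sqrt(6249).
The factor φ**2 - 7*φ/11 - 4/3 splits as (φ - a)(φ - a') with a = 7/22 - (1/66)*sqrt(6249), a' = 7/22 + (1/66)*sqrt(6249). At the order-1 pole a set g(φ) = (φ - a)*f(φ) = [-29*φ/9 - 40] / (φ - a').
Simple pole: residue = g(a) at a = 7/22 - (1/66)*sqrt(6249), which is -29/18 + (8123/37494)*sqrt(6249).
The factor φ**2 - 7*φ/11 - 4/3 splits as (φ - a)(φ - a') with a = 7/22 + (1/66)*sqrt(6249), a' = 7/22 - (1/66)*sqrt(6249). At the order-1 pole a set g(φ) = (φ - a)*f(φ) = [-29*φ/9 - 40] / (φ - a').
Simple pole: residue = g(a) at a = 7/22 + (1/66)*sqrt(6249), which is -29/18 - (8123/37494)*sqrt(6249).
List the singular points by increasing real part (a conjugate pair: the negative imaginary part first).

Radius of convergence at 0: -7/22 + (1/66)*sqrt(6249).
At 7/22 - (1/66)*sqrt(6249): a pole of order 1; residue -29/18 + (8123/37494)*sqrt(6249).
At 7/22 + (1/66)*sqrt(6249): a pole of order 1; residue -29/18 - (8123/37494)*sqrt(6249).


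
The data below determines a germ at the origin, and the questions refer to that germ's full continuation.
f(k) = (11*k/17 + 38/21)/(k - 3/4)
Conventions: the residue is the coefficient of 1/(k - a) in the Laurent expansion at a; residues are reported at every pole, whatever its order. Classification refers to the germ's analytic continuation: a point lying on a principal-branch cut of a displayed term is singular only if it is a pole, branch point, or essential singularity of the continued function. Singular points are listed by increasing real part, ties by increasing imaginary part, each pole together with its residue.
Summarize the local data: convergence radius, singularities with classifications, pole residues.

Radius of convergence at 0: 3/4.
At 3/4: a pole of order 1; residue 3277/1428.

Denominator factor (k - 3/4): pole of order 1 at 3/4, modulus 3/4.
The radius of convergence is the smallest modulus among the singular points: 3/4.
At the order-1 pole 3/4 set g(k) = (k - (3/4))*f(k) = 11*k/17 + 38/21.
Simple pole: residue = g(a) at a = 3/4, which is 3277/1428.


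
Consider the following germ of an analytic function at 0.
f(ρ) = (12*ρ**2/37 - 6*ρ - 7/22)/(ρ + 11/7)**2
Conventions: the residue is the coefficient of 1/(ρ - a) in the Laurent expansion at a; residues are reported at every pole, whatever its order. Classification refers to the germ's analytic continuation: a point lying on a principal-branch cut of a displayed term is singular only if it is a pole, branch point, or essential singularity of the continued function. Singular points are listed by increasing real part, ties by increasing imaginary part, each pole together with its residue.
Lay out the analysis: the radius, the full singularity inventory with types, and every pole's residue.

Denominator factor (ρ + 11/7)^2: pole of order 2 at -11/7, modulus 11/7.
The radius of convergence is the smallest modulus among the singular points: 11/7.
At the order-2 pole -11/7 set g(ρ) = (ρ - (-11/7))^2*f(ρ) = 12*ρ**2/37 - 6*ρ - 7/22.
Order-2 pole: residue = g'(a); g'(-11/7) = -1818/259, so the residue is -1818/259.

Radius of convergence at 0: 11/7.
At -11/7: a pole of order 2; residue -1818/259.


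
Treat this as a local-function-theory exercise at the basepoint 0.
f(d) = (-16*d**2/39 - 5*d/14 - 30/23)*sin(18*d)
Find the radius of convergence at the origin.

The factor sin(18*d) is entire and contributes no finite singular point.
The polynomial part has no poles.
No finite singular points: the Taylor series at 0 converges everywhere.

The radius of convergence is infinite.


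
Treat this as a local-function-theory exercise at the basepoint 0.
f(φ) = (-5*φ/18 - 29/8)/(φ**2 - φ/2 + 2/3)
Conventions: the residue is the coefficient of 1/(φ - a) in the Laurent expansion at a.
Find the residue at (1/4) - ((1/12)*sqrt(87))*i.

The residue is (-5/36) - ((133/522)*sqrt(87))*i.

The factor φ**2 - φ/2 + 2/3 splits as (φ - a)(φ - a') with a = (1/4) - ((1/12)*sqrt(87))*i, a' = (1/4) + ((1/12)*sqrt(87))*i. At the order-1 pole a set g(φ) = (φ - a)*f(φ) = [-5*φ/18 - 29/8] / (φ - a').
Simple pole: residue = g(a) at a = (1/4) - ((1/12)*sqrt(87))*i, which is (-5/36) - ((133/522)*sqrt(87))*i.


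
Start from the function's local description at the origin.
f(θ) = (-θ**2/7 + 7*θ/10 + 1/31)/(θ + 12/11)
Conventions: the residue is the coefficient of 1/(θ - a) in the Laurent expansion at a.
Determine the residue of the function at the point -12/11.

At the order-1 pole -12/11 set g(θ) = (θ - (-12/11))*f(θ) = -θ**2/7 + 7*θ/10 + 1/31.
Simple pole: residue = g(a) at a = -12/11, which is -118339/131285.

The residue is -118339/131285.


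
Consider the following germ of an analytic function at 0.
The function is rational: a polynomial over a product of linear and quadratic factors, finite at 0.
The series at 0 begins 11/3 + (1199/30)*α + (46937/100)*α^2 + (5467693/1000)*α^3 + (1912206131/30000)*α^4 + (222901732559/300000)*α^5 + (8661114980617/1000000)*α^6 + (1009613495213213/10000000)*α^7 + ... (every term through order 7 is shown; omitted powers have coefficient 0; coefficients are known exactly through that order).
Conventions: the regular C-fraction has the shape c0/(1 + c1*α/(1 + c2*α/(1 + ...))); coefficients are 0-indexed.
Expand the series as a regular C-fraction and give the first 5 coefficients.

The regular C-fraction coefficients are [11/3, -109/10, -92/109, 3315/2507, -13189/76245].

Taylor coefficients (read off): a_0 = 11/3, a_1 = 1199/30, a_2 = 46937/100, a_3 = 5467693/1000, a_4 = 1912206131/30000.
c0 = a_0 = 11/3. Peel one level at a time: if S = 1 + c*α/S' with S'(0) = 1, then c is the α-coefficient of S and S' = c*α/(S - 1).
S_1 = c0/f = 1 + (-109/10)*α + (-46/5)*α^2 + ...; c1 = -109/10.
S_2 = c1*α/(S_1 - 1) = 1 + (-92/109)*α + (13260/11881)*α^2 + ...; c2 = -92/109.
S_3 = c2*α/(S_2 - 1) = 1 + (3315/2507)*α + (121/529)*α^2 + ...; c3 = 3315/2507.
S_4 = c3*α/(S_3 - 1) = 1 + (-13189/76245)*α + ...; c4 = -13189/76245.


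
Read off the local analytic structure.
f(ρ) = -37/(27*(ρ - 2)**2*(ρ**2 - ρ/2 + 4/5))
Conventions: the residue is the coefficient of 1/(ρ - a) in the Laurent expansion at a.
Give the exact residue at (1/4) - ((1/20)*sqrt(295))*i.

The residue is (-6475/38988) - ((5735/766764)*sqrt(295))*i.

The factor ρ**2 - ρ/2 + 4/5 splits as (ρ - a)(ρ - a') with a = (1/4) - ((1/20)*sqrt(295))*i, a' = (1/4) + ((1/20)*sqrt(295))*i. At the order-1 pole a set g(ρ) = (ρ - a)*f(ρ) = [-37/(27*(ρ - 2)**2)] / (ρ - a').
Simple pole: residue = g(a) at a = (1/4) - ((1/20)*sqrt(295))*i, which is (-6475/38988) - ((5735/766764)*sqrt(295))*i.


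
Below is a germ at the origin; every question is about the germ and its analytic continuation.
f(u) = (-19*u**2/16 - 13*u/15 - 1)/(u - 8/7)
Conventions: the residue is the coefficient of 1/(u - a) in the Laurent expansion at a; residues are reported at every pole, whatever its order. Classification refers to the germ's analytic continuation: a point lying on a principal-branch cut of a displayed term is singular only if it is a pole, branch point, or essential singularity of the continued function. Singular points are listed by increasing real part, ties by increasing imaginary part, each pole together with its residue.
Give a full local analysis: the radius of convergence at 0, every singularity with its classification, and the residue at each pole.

Radius of convergence at 0: 8/7.
At 8/7: a pole of order 1; residue -2603/735.

Denominator factor (u - 8/7): pole of order 1 at 8/7, modulus 8/7.
The radius of convergence is the smallest modulus among the singular points: 8/7.
At the order-1 pole 8/7 set g(u) = (u - (8/7))*f(u) = -19*u**2/16 - 13*u/15 - 1.
Simple pole: residue = g(a) at a = 8/7, which is -2603/735.


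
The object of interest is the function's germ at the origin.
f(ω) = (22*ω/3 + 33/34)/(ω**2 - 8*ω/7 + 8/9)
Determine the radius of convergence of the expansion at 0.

The radius of convergence is (2/3)*sqrt(2).

Denominator factor (ω**2 - 8*ω/7 + 8/9): discriminant -992/441, complex-conjugate roots (4/7) + ((2/21)*sqrt(62))*i and (4/7) - ((2/21)*sqrt(62))*i; poles of order 1, moduli (2/3)*sqrt(2) and (2/3)*sqrt(2).
The radius of convergence is the smallest modulus among the singular points: (2/3)*sqrt(2).


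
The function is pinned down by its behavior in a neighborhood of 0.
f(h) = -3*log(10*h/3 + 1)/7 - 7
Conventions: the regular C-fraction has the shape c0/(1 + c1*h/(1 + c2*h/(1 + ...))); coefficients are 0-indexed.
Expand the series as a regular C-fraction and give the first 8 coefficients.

The regular C-fraction coefficients are [-7, -10/49, 275/147, 49/99, 116/99, 55/87, 30/29, 29/42].

Taylor coefficients (expand at 0): a_0 = -7, a_1 = -10/7, a_2 = 50/21, a_3 = -1000/189, a_4 = 2500/189, a_5 = -20000/567, a_6 = 500000/5103, a_7 = -10000000/35721.
c0 = a_0 = -7. Peel one level at a time: if S = 1 + c*h/S' with S'(0) = 1, then c is the h-coefficient of S and S' = c*h/(S - 1).
S_1 = c0/f = 1 + (-10/49)*h + (2750/7203)*h^2 + ...; c1 = -10/49.
S_2 = c1*h/(S_1 - 1) = 1 + (275/147)*h + (-25/27)*h^2 + ...; c2 = 275/147.
S_3 = c2*h/(S_2 - 1) = 1 + (49/99)*h + (-5684/9801)*h^2 + ...; c3 = 49/99.
S_4 = c3*h/(S_3 - 1) = 1 + (116/99)*h + (-20/27)*h^2 + ...; c4 = 116/99.
S_5 = c4*h/(S_4 - 1) = 1 + (55/87)*h + (-550/841)*h^2 + ...; c5 = 55/87.
S_6 = c5*h/(S_5 - 1) = 1 + (30/29)*h + (-5/7)*h^2 + ...; c6 = 30/29.
S_7 = c6*h/(S_6 - 1) = 1 + (29/42)*h + ...; c7 = 29/42.


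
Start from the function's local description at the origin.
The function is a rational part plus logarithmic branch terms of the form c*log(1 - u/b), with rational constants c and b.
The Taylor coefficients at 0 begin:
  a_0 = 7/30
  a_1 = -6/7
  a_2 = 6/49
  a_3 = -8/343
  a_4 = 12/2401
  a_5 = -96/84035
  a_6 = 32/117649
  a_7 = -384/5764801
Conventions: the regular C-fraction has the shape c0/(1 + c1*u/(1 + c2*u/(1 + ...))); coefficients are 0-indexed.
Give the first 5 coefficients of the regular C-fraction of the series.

The regular C-fraction coefficients are [7/30, 180/49, -173/49, -1/519, 526/3633].

Taylor coefficients (read off): a_0 = 7/30, a_1 = -6/7, a_2 = 6/49, a_3 = -8/343, a_4 = 12/2401.
c0 = a_0 = 7/30. Peel one level at a time: if S = 1 + c*u/S' with S'(0) = 1, then c is the u-coefficient of S and S' = c*u/(S - 1).
S_1 = c0/f = 1 + (180/49)*u + (31140/2401)*u^2 + ...; c1 = 180/49.
S_2 = c1*u/(S_1 - 1) = 1 + (-173/49)*u + (-1/147)*u^2 + ...; c2 = -173/49.
S_3 = c2*u/(S_2 - 1) = 1 + (-1/519)*u + (526/1885527)*u^2 + ...; c3 = -1/519.
S_4 = c3*u/(S_3 - 1) = 1 + (526/3633)*u + ...; c4 = 526/3633.


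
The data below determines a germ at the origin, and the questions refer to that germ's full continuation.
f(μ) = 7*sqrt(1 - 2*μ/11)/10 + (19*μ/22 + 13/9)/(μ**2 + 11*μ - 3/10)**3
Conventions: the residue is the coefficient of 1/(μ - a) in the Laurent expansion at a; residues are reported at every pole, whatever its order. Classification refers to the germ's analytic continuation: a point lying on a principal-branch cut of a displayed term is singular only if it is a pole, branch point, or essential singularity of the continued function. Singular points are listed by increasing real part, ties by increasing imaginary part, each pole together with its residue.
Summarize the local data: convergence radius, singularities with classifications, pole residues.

Denominator factor (μ**2 + 11*μ - 3/10)^3: discriminant 611/5, real irrational roots -11/2 + (1/10)*sqrt(3055) and -11/2 - (1/10)*sqrt(3055); poles of order 3, moduli -11/2 + (1/10)*sqrt(3055) and 11/2 + (1/10)*sqrt(3055).
Branch term (7/10)*sqrt(1 - μ/(11/2)): its argument vanishes at μ = 11/2, a square-root branch point, modulus 11/2.
The radius of convergence is the smallest modulus among the singular points: -11/2 + (1/10)*sqrt(3055).
The branch term is analytic at -11/2 - (1/10)*sqrt(3055) and contributes nothing to the residue; only the rational part matters.
The factor μ**2 + 11*μ - 3/10 splits as (μ - a)(μ - a') with a = -11/2 - (1/10)*sqrt(3055), a' = -11/2 + (1/10)*sqrt(3055). At the order-3 pole a set g(μ) = (μ - a)^3*(rational part) = [19*μ/22 + 13/9] / (μ - a')^3.
Order-3 pole: residue = g''(a)/2; g''(-11/2 - (1/10)*sqrt(3055)) = (2975/684297393)*sqrt(3055), so the residue is (2975/1368594786)*sqrt(3055).
The branch term is analytic at -11/2 + (1/10)*sqrt(3055) and contributes nothing to the residue; only the rational part matters.
The factor μ**2 + 11*μ - 3/10 splits as (μ - a)(μ - a') with a = -11/2 + (1/10)*sqrt(3055), a' = -11/2 - (1/10)*sqrt(3055). At the order-3 pole a set g(μ) = (μ - a)^3*(rational part) = [19*μ/22 + 13/9] / (μ - a')^3.
Order-3 pole: residue = g''(a)/2; g''(-11/2 + (1/10)*sqrt(3055)) = -(2975/684297393)*sqrt(3055), so the residue is -(2975/1368594786)*sqrt(3055).
List the singular points by increasing real part (a conjugate pair: the negative imaginary part first).

Radius of convergence at 0: -11/2 + (1/10)*sqrt(3055).
At -11/2 - (1/10)*sqrt(3055): a pole of order 3; residue (2975/1368594786)*sqrt(3055).
At -11/2 + (1/10)*sqrt(3055): a pole of order 3; residue -(2975/1368594786)*sqrt(3055).
At 11/2: an algebraic (square-root) branch point.


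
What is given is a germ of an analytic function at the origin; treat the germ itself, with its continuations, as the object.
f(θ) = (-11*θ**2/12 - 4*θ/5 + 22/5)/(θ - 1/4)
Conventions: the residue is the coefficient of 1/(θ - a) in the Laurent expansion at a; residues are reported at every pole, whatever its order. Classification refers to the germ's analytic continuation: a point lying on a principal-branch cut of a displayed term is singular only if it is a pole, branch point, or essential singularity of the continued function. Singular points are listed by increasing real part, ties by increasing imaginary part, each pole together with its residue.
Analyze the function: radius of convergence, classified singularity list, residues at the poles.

Radius of convergence at 0: 1/4.
At 1/4: a pole of order 1; residue 3977/960.

Denominator factor (θ - 1/4): pole of order 1 at 1/4, modulus 1/4.
The radius of convergence is the smallest modulus among the singular points: 1/4.
At the order-1 pole 1/4 set g(θ) = (θ - (1/4))*f(θ) = -11*θ**2/12 - 4*θ/5 + 22/5.
Simple pole: residue = g(a) at a = 1/4, which is 3977/960.


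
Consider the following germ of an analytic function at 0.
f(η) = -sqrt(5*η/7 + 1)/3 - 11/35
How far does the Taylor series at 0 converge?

The radius of convergence is 7/5.

Branch term (-1/3)*sqrt(1 - η/(-7/5)): its argument vanishes at η = -7/5, a square-root branch point, modulus 7/5.
The radius of convergence is the smallest modulus among the singular points: 7/5.


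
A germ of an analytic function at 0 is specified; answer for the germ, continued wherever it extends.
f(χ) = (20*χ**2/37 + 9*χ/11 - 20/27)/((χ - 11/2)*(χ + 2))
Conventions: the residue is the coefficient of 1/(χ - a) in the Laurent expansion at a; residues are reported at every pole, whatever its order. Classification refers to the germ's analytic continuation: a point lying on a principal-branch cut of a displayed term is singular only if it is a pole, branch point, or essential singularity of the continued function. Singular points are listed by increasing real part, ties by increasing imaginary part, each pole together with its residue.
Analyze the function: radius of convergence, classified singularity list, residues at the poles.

Radius of convergence at 0: 2.
At -2: a pole of order 1; residue 4724/164835.
At 11/2: a pole of order 1; residue 40181/14985.

Denominator factor (χ - 11/2): pole of order 1 at 11/2, modulus 11/2.
Denominator factor (χ + 2): pole of order 1 at -2, modulus 2.
The radius of convergence is the smallest modulus among the singular points: 2.
At the order-1 pole -2 set g(χ) = (χ - (-2))*f(χ) = (20*χ**2/37 + 9*χ/11 - 20/27)/(χ - 11/2).
Simple pole: residue = g(a) at a = -2, which is 4724/164835.
At the order-1 pole 11/2 set g(χ) = (χ - (11/2))*f(χ) = (20*χ**2/37 + 9*χ/11 - 20/27)/(χ + 2).
Simple pole: residue = g(a) at a = 11/2, which is 40181/14985.
List the singular points by increasing real part (a conjugate pair: the negative imaginary part first).


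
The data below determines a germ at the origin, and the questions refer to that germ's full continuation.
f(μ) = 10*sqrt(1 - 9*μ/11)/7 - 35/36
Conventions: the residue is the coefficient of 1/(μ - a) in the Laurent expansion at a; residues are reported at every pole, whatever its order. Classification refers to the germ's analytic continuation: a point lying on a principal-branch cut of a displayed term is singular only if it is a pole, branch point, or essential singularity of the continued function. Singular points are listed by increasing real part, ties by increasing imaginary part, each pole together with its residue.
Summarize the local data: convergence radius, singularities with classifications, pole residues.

Branch term (10/7)*sqrt(1 - μ/(11/9)): its argument vanishes at μ = 11/9, a square-root branch point, modulus 11/9.
The radius of convergence is the smallest modulus among the singular points: 11/9.

Radius of convergence at 0: 11/9.
At 11/9: an algebraic (square-root) branch point.


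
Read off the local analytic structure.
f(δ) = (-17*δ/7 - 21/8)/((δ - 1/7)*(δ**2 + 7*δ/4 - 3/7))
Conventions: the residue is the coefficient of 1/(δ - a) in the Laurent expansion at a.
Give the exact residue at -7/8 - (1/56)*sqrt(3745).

The factor δ**2 + 7*δ/4 - 3/7 splits as (δ - a)(δ - a') with a = -7/8 - (1/56)*sqrt(3745), a' = -7/8 + (1/56)*sqrt(3745). At the order-1 pole a set g(δ) = (δ - a)*f(δ) = [(-17*δ/7 - 21/8)/(δ - 1/7)] / (δ - a').
Simple pole: residue = g(a) at a = -7/8 - (1/56)*sqrt(3745), which is -1165/124 + (10691/66340)*sqrt(3745).

The residue is -1165/124 + (10691/66340)*sqrt(3745).


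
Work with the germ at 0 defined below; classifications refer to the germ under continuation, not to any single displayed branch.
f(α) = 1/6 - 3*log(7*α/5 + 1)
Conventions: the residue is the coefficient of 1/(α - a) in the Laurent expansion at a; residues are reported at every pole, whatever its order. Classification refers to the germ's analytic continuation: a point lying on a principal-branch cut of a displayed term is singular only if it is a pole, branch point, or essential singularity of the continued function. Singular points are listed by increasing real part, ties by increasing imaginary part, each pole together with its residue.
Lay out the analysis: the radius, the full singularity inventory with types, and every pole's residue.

Branch term (-3)*log(1 - α/(-5/7)): its argument vanishes at α = -5/7, a logarithmic branch point, modulus 5/7.
The radius of convergence is the smallest modulus among the singular points: 5/7.

Radius of convergence at 0: 5/7.
At -5/7: a logarithmic branch point.


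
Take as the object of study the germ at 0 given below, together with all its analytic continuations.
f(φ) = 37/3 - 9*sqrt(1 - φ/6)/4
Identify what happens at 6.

The point is an algebraic (square-root) branch point.

The term (-9/4)*sqrt(1 - φ/(6)) has argument 1 - 6/(6) = 0 at 6: a square-root (algebraic, two-sheeted) branch point; the remaining terms are analytic or single-valued there.


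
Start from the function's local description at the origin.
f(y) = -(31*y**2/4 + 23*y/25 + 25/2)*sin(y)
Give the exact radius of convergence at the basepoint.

The factor -sin(y) is entire and contributes no finite singular point.
The polynomial part has no poles.
No finite singular points: the Taylor series at 0 converges everywhere.

The radius of convergence is infinite.


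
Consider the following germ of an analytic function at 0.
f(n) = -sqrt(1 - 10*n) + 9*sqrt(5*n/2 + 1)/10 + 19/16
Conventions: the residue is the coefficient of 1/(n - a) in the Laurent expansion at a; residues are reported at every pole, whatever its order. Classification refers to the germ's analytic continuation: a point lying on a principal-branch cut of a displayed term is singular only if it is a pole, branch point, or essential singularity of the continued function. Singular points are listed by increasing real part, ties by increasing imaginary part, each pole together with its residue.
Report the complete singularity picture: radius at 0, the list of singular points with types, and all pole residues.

Radius of convergence at 0: 1/10.
At -2/5: an algebraic (square-root) branch point.
At 1/10: an algebraic (square-root) branch point.

Branch term (9/10)*sqrt(1 - n/(-2/5)): its argument vanishes at n = -2/5, a square-root branch point, modulus 2/5.
Branch term (-1)*sqrt(1 - n/(1/10)): its argument vanishes at n = 1/10, a square-root branch point, modulus 1/10.
The radius of convergence is the smallest modulus among the singular points: 1/10.
List the singular points by increasing real part (a conjugate pair: the negative imaginary part first).


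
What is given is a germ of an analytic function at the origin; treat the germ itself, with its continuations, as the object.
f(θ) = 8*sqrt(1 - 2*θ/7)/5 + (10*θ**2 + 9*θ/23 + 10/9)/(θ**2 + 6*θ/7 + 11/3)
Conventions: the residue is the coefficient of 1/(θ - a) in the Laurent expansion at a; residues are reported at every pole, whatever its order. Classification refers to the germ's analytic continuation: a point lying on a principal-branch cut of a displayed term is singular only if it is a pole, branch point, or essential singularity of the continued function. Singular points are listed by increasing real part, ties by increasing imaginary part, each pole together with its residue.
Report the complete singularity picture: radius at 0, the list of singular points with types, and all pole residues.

Denominator factor (θ**2 + 6*θ/7 + 11/3): discriminant -2048/147, complex-conjugate roots (-3/7) + ((16/21)*sqrt(6))*i and (-3/7) - ((16/21)*sqrt(6))*i; poles of order 1, moduli (1/3)*sqrt(33) and (1/3)*sqrt(33).
Branch term (8/5)*sqrt(1 - θ/(7/2)): its argument vanishes at θ = 7/2, a square-root branch point, modulus 7/2.
The radius of convergence is the smallest modulus among the singular points: (1/3)*sqrt(33).
The branch term is analytic at (-3/7) - ((16/21)*sqrt(6))*i and contributes nothing to the residue; only the rational part matters.
The factor θ**2 + 6*θ/7 + 11/3 splits as (θ - a)(θ - a') with a = (-3/7) - ((16/21)*sqrt(6))*i, a' = (-3/7) + ((16/21)*sqrt(6))*i. At the order-1 pole a set g(θ) = (θ - a)*(rational part) = [10*θ**2 + 9*θ/23 + 10/9] / (θ - a').
Simple pole: residue = g(a) at a = (-3/7) - ((16/21)*sqrt(6))*i, which is (-1317/322) - ((325081/92736)*sqrt(6))*i.
The branch term is analytic at (-3/7) + ((16/21)*sqrt(6))*i and contributes nothing to the residue; only the rational part matters.
The factor θ**2 + 6*θ/7 + 11/3 splits as (θ - a)(θ - a') with a = (-3/7) + ((16/21)*sqrt(6))*i, a' = (-3/7) - ((16/21)*sqrt(6))*i. At the order-1 pole a set g(θ) = (θ - a)*(rational part) = [10*θ**2 + 9*θ/23 + 10/9] / (θ - a').
Simple pole: residue = g(a) at a = (-3/7) + ((16/21)*sqrt(6))*i, which is (-1317/322) + ((325081/92736)*sqrt(6))*i.
List the singular points by increasing real part (a conjugate pair: the negative imaginary part first).

Radius of convergence at 0: (1/3)*sqrt(33).
At (-3/7) - ((16/21)*sqrt(6))*i: a pole of order 1; residue (-1317/322) - ((325081/92736)*sqrt(6))*i.
At (-3/7) + ((16/21)*sqrt(6))*i: a pole of order 1; residue (-1317/322) + ((325081/92736)*sqrt(6))*i.
At 7/2: an algebraic (square-root) branch point.


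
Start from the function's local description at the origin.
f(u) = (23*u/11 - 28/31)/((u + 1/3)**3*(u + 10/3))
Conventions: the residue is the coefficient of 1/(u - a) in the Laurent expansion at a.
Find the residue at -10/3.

The residue is 8054/27621.

At the order-1 pole -10/3 set g(u) = (u - (-10/3))*f(u) = (23*u/11 - 28/31)/(u + 1/3)**3.
Simple pole: residue = g(a) at a = -10/3, which is 8054/27621.


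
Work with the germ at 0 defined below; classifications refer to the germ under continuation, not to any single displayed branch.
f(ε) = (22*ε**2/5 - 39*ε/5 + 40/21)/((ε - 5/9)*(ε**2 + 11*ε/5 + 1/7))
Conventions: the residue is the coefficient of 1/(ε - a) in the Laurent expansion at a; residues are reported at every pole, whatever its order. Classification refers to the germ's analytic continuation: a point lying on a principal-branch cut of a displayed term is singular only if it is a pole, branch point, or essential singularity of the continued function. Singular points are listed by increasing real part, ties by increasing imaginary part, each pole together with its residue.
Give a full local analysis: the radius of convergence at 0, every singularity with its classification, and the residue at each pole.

Denominator factor (ε**2 + 11*ε/5 + 1/7): discriminant 747/175, real irrational roots -11/10 + (3/70)*sqrt(581) and -11/10 - (3/70)*sqrt(581); poles of order 1, moduli 11/10 - (3/70)*sqrt(581) and 11/10 + (3/70)*sqrt(581).
Denominator factor (ε - 5/9): pole of order 1 at 5/9, modulus 5/9.
The radius of convergence is the smallest modulus among the singular points: 11/10 - (3/70)*sqrt(581).
The factor ε**2 + 11*ε/5 + 1/7 splits as (ε - a)(ε - a') with a = -11/10 - (3/70)*sqrt(581), a' = -11/10 + (3/70)*sqrt(581). At the order-1 pole a set g(ε) = (ε - a)*f(ε) = [(22*ε**2/5 - 39*ε/5 + 40/21)/(ε - 5/9)] / (ε - a').
Simple pole: residue = g(a) at a = -11/10 - (3/70)*sqrt(581), which is 23913/9490 + (144511/787670)*sqrt(581).
The factor ε**2 + 11*ε/5 + 1/7 splits as (ε - a)(ε - a') with a = -11/10 + (3/70)*sqrt(581), a' = -11/10 - (3/70)*sqrt(581). At the order-1 pole a set g(ε) = (ε - a)*f(ε) = [(22*ε**2/5 - 39*ε/5 + 40/21)/(ε - 5/9)] / (ε - a').
Simple pole: residue = g(a) at a = -11/10 + (3/70)*sqrt(581), which is 23913/9490 - (144511/787670)*sqrt(581).
At the order-1 pole 5/9 set g(ε) = (ε - (5/9))*f(ε) = (22*ε**2/5 - 39*ε/5 + 40/21)/(ε**2 + 11*ε/5 + 1/7).
Simple pole: residue = g(a) at a = 5/9, which is -607/949.
List the singular points by increasing real part (a conjugate pair: the negative imaginary part first).

Radius of convergence at 0: 11/10 - (3/70)*sqrt(581).
At -11/10 - (3/70)*sqrt(581): a pole of order 1; residue 23913/9490 + (144511/787670)*sqrt(581).
At -11/10 + (3/70)*sqrt(581): a pole of order 1; residue 23913/9490 - (144511/787670)*sqrt(581).
At 5/9: a pole of order 1; residue -607/949.


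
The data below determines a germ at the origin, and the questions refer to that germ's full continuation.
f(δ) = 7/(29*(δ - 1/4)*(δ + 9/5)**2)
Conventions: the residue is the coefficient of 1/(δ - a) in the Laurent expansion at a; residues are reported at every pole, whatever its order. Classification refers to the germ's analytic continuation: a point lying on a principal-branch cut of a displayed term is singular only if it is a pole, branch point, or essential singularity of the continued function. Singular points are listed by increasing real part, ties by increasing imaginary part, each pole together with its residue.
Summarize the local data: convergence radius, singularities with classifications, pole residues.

Denominator factor (δ - 1/4): pole of order 1 at 1/4, modulus 1/4.
Denominator factor (δ + 9/5)^2: pole of order 2 at -9/5, modulus 9/5.
The radius of convergence is the smallest modulus among the singular points: 1/4.
At the order-2 pole -9/5 set g(δ) = (δ - (-9/5))^2*f(δ) = 7/(29*(δ - 1/4)).
Order-2 pole: residue = g'(a); g'(-9/5) = -2800/48749, so the residue is -2800/48749.
At the order-1 pole 1/4 set g(δ) = (δ - (1/4))*f(δ) = 7/(29*(δ + 9/5)**2).
Simple pole: residue = g(a) at a = 1/4, which is 2800/48749.
List the singular points by increasing real part (a conjugate pair: the negative imaginary part first).

Radius of convergence at 0: 1/4.
At -9/5: a pole of order 2; residue -2800/48749.
At 1/4: a pole of order 1; residue 2800/48749.


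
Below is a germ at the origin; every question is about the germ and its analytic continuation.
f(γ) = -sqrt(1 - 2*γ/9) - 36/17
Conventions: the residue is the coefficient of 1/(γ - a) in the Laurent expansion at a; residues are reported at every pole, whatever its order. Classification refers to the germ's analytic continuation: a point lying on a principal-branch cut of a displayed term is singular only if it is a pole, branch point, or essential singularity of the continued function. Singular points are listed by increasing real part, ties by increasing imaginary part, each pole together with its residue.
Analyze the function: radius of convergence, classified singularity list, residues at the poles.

Radius of convergence at 0: 9/2.
At 9/2: an algebraic (square-root) branch point.

Branch term (-1)*sqrt(1 - γ/(9/2)): its argument vanishes at γ = 9/2, a square-root branch point, modulus 9/2.
The radius of convergence is the smallest modulus among the singular points: 9/2.


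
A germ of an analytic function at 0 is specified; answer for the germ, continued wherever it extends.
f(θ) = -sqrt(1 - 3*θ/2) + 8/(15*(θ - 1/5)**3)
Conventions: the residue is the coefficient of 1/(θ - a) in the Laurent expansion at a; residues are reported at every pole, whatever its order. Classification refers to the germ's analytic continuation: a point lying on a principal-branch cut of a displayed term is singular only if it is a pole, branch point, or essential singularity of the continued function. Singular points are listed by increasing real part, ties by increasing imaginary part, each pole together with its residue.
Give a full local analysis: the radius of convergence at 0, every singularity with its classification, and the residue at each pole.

Denominator factor (θ - 1/5)^3: pole of order 3 at 1/5, modulus 1/5.
Branch term (-1)*sqrt(1 - θ/(2/3)): its argument vanishes at θ = 2/3, a square-root branch point, modulus 2/3.
The radius of convergence is the smallest modulus among the singular points: 1/5.
The branch term is analytic at 1/5 and contributes nothing to the residue; only the rational part matters.
At the order-3 pole 1/5 set g(θ) = (θ - (1/5))^3*(rational part) = 8/15.
Order-3 pole: residue = g''(a)/2; g''(1/5) = 0, so the residue is 0.
List the singular points by increasing real part (a conjugate pair: the negative imaginary part first).

Radius of convergence at 0: 1/5.
At 1/5: a pole of order 3; residue 0.
At 2/3: an algebraic (square-root) branch point.


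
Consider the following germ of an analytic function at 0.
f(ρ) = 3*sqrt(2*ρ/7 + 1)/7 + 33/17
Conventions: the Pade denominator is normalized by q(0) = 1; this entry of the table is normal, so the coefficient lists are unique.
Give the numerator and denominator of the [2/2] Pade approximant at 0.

Taylor coefficients needed (expand at 0): a_0 = 282/119, a_1 = 3/49, a_2 = -3/686, a_3 = 3/4802, a_4 = -15/134456.
Write the denominator as Q(ρ) = 1 + q1*ρ + q2*ρ^2. Requiring Q*f - P = O(ρ^5) with deg P <= 2 kills the coefficients of ρ^3..ρ^4 in Q*f:
  ρ^3: a_3 + q1*a_2 + q2*a_1 = 0, i.e. 3/4802 + (-3/686)*q1 + (3/49)*q2 = 0.
  ρ^4: a_4 + q1*a_3 + q2*a_2 = 0, i.e. -15/134456 + (3/4802)*q1 + (-3/686)*q2 = 0.
Solving this linear system: q1 = 3/14, q2 = 1/196.
The numerator is Q*f truncated at degree 2: P0 = a_0 = 282/119; P1 = a_1 + q1*a_0 = 474/833; P2 = a_2 + q1*a_1 + q2*a_0 = 243/11662.

The Pade approximant has numerator coefficients [282/119, 474/833, 243/11662]; denominator coefficients [1, 3/14, 1/196].


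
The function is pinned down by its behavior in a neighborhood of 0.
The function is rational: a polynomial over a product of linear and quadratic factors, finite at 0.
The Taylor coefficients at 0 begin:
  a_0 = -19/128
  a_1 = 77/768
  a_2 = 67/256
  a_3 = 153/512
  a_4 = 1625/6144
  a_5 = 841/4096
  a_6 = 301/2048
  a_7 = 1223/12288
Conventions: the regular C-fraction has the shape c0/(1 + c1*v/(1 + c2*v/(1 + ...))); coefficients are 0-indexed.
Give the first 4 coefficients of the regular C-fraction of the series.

The regular C-fraction coefficients are [-19/128, 77/114, -28843/8778, 2591163/2220911].

Taylor coefficients (read off): a_0 = -19/128, a_1 = 77/768, a_2 = 67/256, a_3 = 153/512.
c0 = a_0 = -19/128. Peel one level at a time: if S = 1 + c*v/S' with S'(0) = 1, then c is the v-coefficient of S and S' = c*v/(S - 1).
S_1 = c0/f = 1 + (77/114)*v + (28843/12996)*v^2 + ...; c1 = 77/114.
S_2 = c1*v/(S_1 - 1) = 1 + (-28843/8778)*v + (45459/11858)*v^2 + ...; c2 = -28843/8778.
S_3 = c2*v/(S_2 - 1) = 1 + (2591163/2220911)*v + ...; c3 = 2591163/2220911.


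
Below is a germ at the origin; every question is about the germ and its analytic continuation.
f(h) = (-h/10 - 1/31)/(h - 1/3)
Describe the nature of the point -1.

The point is a regular point.

Denominator factors: h - 1/3 = -4/3 at h = -1 — none vanishes.
So the germ continues analytically to -1.


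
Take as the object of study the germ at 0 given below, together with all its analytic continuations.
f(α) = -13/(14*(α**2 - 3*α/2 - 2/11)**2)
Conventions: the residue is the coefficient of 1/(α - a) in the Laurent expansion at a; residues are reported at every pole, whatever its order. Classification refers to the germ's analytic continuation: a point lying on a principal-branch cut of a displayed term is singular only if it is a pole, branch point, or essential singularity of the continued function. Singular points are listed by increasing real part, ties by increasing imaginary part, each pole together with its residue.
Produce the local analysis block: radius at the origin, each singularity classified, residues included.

Radius of convergence at 0: -3/4 + (1/44)*sqrt(1441).
At 3/4 - (1/44)*sqrt(1441): a pole of order 2; residue -(1144/120127)*sqrt(1441).
At 3/4 + (1/44)*sqrt(1441): a pole of order 2; residue (1144/120127)*sqrt(1441).

Denominator factor (α**2 - 3*α/2 - 2/11)^2: discriminant 131/44, real irrational roots 3/4 + (1/44)*sqrt(1441) and 3/4 - (1/44)*sqrt(1441); poles of order 2, moduli 3/4 + (1/44)*sqrt(1441) and -3/4 + (1/44)*sqrt(1441).
The radius of convergence is the smallest modulus among the singular points: -3/4 + (1/44)*sqrt(1441).
The factor α**2 - 3*α/2 - 2/11 splits as (α - a)(α - a') with a = 3/4 - (1/44)*sqrt(1441), a' = 3/4 + (1/44)*sqrt(1441). At the order-2 pole a set g(α) = (α - a)^2*f(α) = [-13/14] / (α - a')^2.
Order-2 pole: residue = g'(a); g'(3/4 - (1/44)*sqrt(1441)) = -(1144/120127)*sqrt(1441), so the residue is -(1144/120127)*sqrt(1441).
The factor α**2 - 3*α/2 - 2/11 splits as (α - a)(α - a') with a = 3/4 + (1/44)*sqrt(1441), a' = 3/4 - (1/44)*sqrt(1441). At the order-2 pole a set g(α) = (α - a)^2*f(α) = [-13/14] / (α - a')^2.
Order-2 pole: residue = g'(a); g'(3/4 + (1/44)*sqrt(1441)) = (1144/120127)*sqrt(1441), so the residue is (1144/120127)*sqrt(1441).
List the singular points by increasing real part (a conjugate pair: the negative imaginary part first).


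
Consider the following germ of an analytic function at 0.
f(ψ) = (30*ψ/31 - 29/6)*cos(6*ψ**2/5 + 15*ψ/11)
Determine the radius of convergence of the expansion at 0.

The radius of convergence is infinite.

The factor cos(6*ψ**2/5 + 15*ψ/11) is entire and contributes no finite singular point.
The polynomial part has no poles.
No finite singular points: the Taylor series at 0 converges everywhere.


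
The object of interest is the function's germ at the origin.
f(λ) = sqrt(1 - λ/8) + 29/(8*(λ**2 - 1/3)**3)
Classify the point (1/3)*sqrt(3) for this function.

The denominator factor λ**2 - 1/3 vanishes at (1/3)*sqrt(3) and appears to the power 3; the numerator there equals 29/8, nonzero, and no other factor vanishes.
The branch terms are analytic at this point.
Hence a pole whose order is the multiplicity, 3.

The point is a pole of order 3.


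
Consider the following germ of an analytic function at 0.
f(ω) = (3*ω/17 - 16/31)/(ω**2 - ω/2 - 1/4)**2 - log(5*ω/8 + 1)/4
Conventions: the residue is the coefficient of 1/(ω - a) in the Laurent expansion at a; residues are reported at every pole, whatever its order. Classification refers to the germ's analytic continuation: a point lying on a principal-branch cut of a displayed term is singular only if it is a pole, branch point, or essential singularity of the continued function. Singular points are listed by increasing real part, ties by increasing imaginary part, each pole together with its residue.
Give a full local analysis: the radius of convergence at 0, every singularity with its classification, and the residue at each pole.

Denominator factor (ω**2 - ω/2 - 1/4)^2: discriminant 5/4, real irrational roots 1/4 + (1/4)*sqrt(5) and 1/4 - (1/4)*sqrt(5); poles of order 2, moduli 1/4 + (1/4)*sqrt(5) and -1/4 + (1/4)*sqrt(5).
Branch term (-1/4)*log(1 - ω/(-8/5)): its argument vanishes at ω = -8/5, a logarithmic branch point, modulus 8/5.
The radius of convergence is the smallest modulus among the singular points: -1/4 + (1/4)*sqrt(5).
The branch term is analytic at 1/4 - (1/4)*sqrt(5) and contributes nothing to the residue; only the rational part matters.
The factor ω**2 - ω/2 - 1/4 splits as (ω - a)(ω - a') with a = 1/4 - (1/4)*sqrt(5), a' = 1/4 + (1/4)*sqrt(5). At the order-2 pole a set g(ω) = (ω - a)^2*(rational part) = [3*ω/17 - 16/31] / (ω - a')^2.
Order-2 pole: residue = g'(a); g'(1/4 - (1/4)*sqrt(5)) = -(796/2635)*sqrt(5), so the residue is -(796/2635)*sqrt(5).
The branch term is analytic at 1/4 + (1/4)*sqrt(5) and contributes nothing to the residue; only the rational part matters.
The factor ω**2 - ω/2 - 1/4 splits as (ω - a)(ω - a') with a = 1/4 + (1/4)*sqrt(5), a' = 1/4 - (1/4)*sqrt(5). At the order-2 pole a set g(ω) = (ω - a)^2*(rational part) = [3*ω/17 - 16/31] / (ω - a')^2.
Order-2 pole: residue = g'(a); g'(1/4 + (1/4)*sqrt(5)) = (796/2635)*sqrt(5), so the residue is (796/2635)*sqrt(5).
List the singular points by increasing real part (a conjugate pair: the negative imaginary part first).

Radius of convergence at 0: -1/4 + (1/4)*sqrt(5).
At -8/5: a logarithmic branch point.
At 1/4 - (1/4)*sqrt(5): a pole of order 2; residue -(796/2635)*sqrt(5).
At 1/4 + (1/4)*sqrt(5): a pole of order 2; residue (796/2635)*sqrt(5).
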